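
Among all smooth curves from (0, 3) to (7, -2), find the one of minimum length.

Arc-length functional: J[y] = ∫ sqrt(1 + (y')^2) dx.
Lagrangian L = sqrt(1 + (y')^2) has no explicit y dependence, so ∂L/∂y = 0 and the Euler-Lagrange equation gives
    d/dx( y' / sqrt(1 + (y')^2) ) = 0  ⇒  y' / sqrt(1 + (y')^2) = const.
Hence y' is constant, so y(x) is affine.
Fitting the endpoints (0, 3) and (7, -2):
    slope m = ((-2) − 3) / (7 − 0) = -5/7,
    intercept c = 3 − m·0 = 3.
Extremal: y(x) = (-5/7) x + 3.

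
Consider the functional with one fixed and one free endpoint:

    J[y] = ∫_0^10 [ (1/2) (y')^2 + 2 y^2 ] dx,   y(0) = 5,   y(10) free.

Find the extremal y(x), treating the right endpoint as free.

The Lagrangian L = (1/2) (y')^2 + 2 y^2 gives
    ∂L/∂y = 4 y,   ∂L/∂y' = y'.
Euler-Lagrange: y'' − 4 y = 0.
With k = 2, the general solution is
    y(x) = A cosh(2 x) + B sinh(2 x).
Fixed left endpoint y(0) = 5 ⇒ A = 5.
The right endpoint x = 10 is free, so the natural (transversality) condition is ∂L/∂y' |_{x=10} = 0, i.e. y'(10) = 0.
Compute y'(x) = A k sinh(k x) + B k cosh(k x), so
    y'(10) = A k sinh(k·10) + B k cosh(k·10) = 0
    ⇒ B = −A tanh(k·10) = − 5 tanh(2·10).
Therefore the extremal is
    y(x) = 5 cosh(2 x) − 5 tanh(2·10) sinh(2 x).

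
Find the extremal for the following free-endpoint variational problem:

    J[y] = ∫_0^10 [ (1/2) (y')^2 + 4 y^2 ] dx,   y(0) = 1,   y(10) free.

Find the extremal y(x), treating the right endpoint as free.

The Lagrangian L = (1/2) (y')^2 + 4 y^2 gives
    ∂L/∂y = 8 y,   ∂L/∂y' = y'.
Euler-Lagrange: y'' − 8 y = 0.
With k = sqrt(8), the general solution is
    y(x) = A cosh(sqrt(8) x) + B sinh(sqrt(8) x).
Fixed left endpoint y(0) = 1 ⇒ A = 1.
The right endpoint x = 10 is free, so the natural (transversality) condition is ∂L/∂y' |_{x=10} = 0, i.e. y'(10) = 0.
Compute y'(x) = A k sinh(k x) + B k cosh(k x), so
    y'(10) = A k sinh(k·10) + B k cosh(k·10) = 0
    ⇒ B = −A tanh(k·10) = − tanh(sqrt(8)·10).
Therefore the extremal is
    y(x) = cosh(sqrt(8) x) − tanh(sqrt(8)·10) sinh(sqrt(8) x).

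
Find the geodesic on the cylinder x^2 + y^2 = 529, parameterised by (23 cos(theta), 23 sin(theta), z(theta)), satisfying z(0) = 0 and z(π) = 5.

Parameterise the cylinder of radius R = 23 as
    r(θ) = (23 cos θ, 23 sin θ, z(θ)).
The arc-length element is
    ds = sqrt(529 + (dz/dθ)^2) dθ,
so the Lagrangian is L = sqrt(529 + z'^2).
L depends on z' only, not on z or θ, so ∂L/∂z = 0 and
    ∂L/∂z' = z' / sqrt(529 + z'^2).
The Euler-Lagrange equation gives
    d/dθ( z' / sqrt(529 + z'^2) ) = 0,
so z' is constant. Integrating once:
    z(θ) = a θ + b,
a helix on the cylinder (a straight line when the cylinder is unrolled). The constants a, b are determined by the endpoint conditions.
With endpoint conditions z(0) = 0 and z(π) = 5: from z(0) = b we get b = 0, and a·π + 0 = 5 gives a = 5/π, so
    z(θ) = (5/π) θ.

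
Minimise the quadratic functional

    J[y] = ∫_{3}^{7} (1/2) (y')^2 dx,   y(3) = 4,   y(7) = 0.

The Lagrangian is L = (1/2) (y')^2.
Compute ∂L/∂y = 0, ∂L/∂y' = y'.
The Euler-Lagrange equation d/dx(∂L/∂y') − ∂L/∂y = 0 reduces to
    y'' = 0.
Its general solution is
    y(x) = A x + B,
with A, B fixed by the endpoint conditions.
Applying the endpoint conditions y(3) = 4 and y(7) = 0: solve A·3 + B = 4 and A·7 + B = 0. Subtracting gives A(7 − 3) = 0 − 4, so A = -1, and B = 4 − A·3 = 7. Therefore
    y(x) = -x + 7.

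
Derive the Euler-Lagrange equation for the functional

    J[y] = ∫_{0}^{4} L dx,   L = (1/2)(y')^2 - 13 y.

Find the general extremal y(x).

The Lagrangian is L = (1/2)(y')^2 - 13 y.
∂L/∂y = -13.
∂L/∂y' = y'.
The Euler-Lagrange equation d/dx(∂L/∂y') − ∂L/∂y = 0 becomes:
    y'' + 13 = 0
General solution: y(x) = -(13/2) x^2 + A x + B, where A and B are arbitrary constants fixed by the endpoint conditions.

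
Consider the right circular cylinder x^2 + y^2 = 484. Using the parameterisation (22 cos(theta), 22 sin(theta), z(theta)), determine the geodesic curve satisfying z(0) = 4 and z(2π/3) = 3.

Parameterise the cylinder of radius R = 22 as
    r(θ) = (22 cos θ, 22 sin θ, z(θ)).
The arc-length element is
    ds = sqrt(484 + (dz/dθ)^2) dθ,
so the Lagrangian is L = sqrt(484 + z'^2).
L depends on z' only, not on z or θ, so ∂L/∂z = 0 and
    ∂L/∂z' = z' / sqrt(484 + z'^2).
The Euler-Lagrange equation gives
    d/dθ( z' / sqrt(484 + z'^2) ) = 0,
so z' is constant. Integrating once:
    z(θ) = a θ + b,
a helix on the cylinder (a straight line when the cylinder is unrolled). The constants a, b are determined by the endpoint conditions.
With endpoint conditions z(0) = 4 and z(2π/3) = 3: from z(0) = b we get b = 4, and a·2π/3 + 4 = 3 gives a = -3/(2π), so
    z(θ) = (-3/(2π)) θ + 4.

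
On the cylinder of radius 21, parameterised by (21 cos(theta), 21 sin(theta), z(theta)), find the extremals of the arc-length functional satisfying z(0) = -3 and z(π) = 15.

Parameterise the cylinder of radius R = 21 as
    r(θ) = (21 cos θ, 21 sin θ, z(θ)).
The arc-length element is
    ds = sqrt(441 + (dz/dθ)^2) dθ,
so the Lagrangian is L = sqrt(441 + z'^2).
L depends on z' only, not on z or θ, so ∂L/∂z = 0 and
    ∂L/∂z' = z' / sqrt(441 + z'^2).
The Euler-Lagrange equation gives
    d/dθ( z' / sqrt(441 + z'^2) ) = 0,
so z' is constant. Integrating once:
    z(θ) = a θ + b,
a helix on the cylinder (a straight line when the cylinder is unrolled). The constants a, b are determined by the endpoint conditions.
With endpoint conditions z(0) = -3 and z(π) = 15: from z(0) = b we get b = -3, and a·π + -3 = 15 gives a = 18/π, so
    z(θ) = (18/π) θ − 3.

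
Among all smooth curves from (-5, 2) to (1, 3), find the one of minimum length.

Arc-length functional: J[y] = ∫ sqrt(1 + (y')^2) dx.
Lagrangian L = sqrt(1 + (y')^2) has no explicit y dependence, so ∂L/∂y = 0 and the Euler-Lagrange equation gives
    d/dx( y' / sqrt(1 + (y')^2) ) = 0  ⇒  y' / sqrt(1 + (y')^2) = const.
Hence y' is constant, so y(x) is affine.
Fitting the endpoints (-5, 2) and (1, 3):
    slope m = (3 − 2) / (1 − (-5)) = 1/6,
    intercept c = 2 − m·(-5) = 17/6.
Extremal: y(x) = (1/6) x + 17/6.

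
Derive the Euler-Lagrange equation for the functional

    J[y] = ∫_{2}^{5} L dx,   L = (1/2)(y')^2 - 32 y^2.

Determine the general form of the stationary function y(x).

The Lagrangian is L = (1/2)(y')^2 - 32 y^2.
∂L/∂y = -64y.
∂L/∂y' = y'.
The Euler-Lagrange equation d/dx(∂L/∂y') − ∂L/∂y = 0 becomes:
    y'' + 64 y = 0
General solution: y(x) = A sin(8x) + B cos(8x), where A and B are arbitrary constants fixed by the endpoint conditions.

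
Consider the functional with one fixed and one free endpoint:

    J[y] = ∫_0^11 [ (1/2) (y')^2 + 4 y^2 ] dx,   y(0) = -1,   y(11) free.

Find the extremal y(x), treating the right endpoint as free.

The Lagrangian L = (1/2) (y')^2 + 4 y^2 gives
    ∂L/∂y = 8 y,   ∂L/∂y' = y'.
Euler-Lagrange: y'' − 8 y = 0.
With k = sqrt(8), the general solution is
    y(x) = A cosh(sqrt(8) x) + B sinh(sqrt(8) x).
Fixed left endpoint y(0) = -1 ⇒ A = -1.
The right endpoint x = 11 is free, so the natural (transversality) condition is ∂L/∂y' |_{x=11} = 0, i.e. y'(11) = 0.
Compute y'(x) = A k sinh(k x) + B k cosh(k x), so
    y'(11) = A k sinh(k·11) + B k cosh(k·11) = 0
    ⇒ B = −A tanh(k·11) = tanh(sqrt(8)·11).
Therefore the extremal is
    y(x) = −cosh(sqrt(8) x) + tanh(sqrt(8)·11) sinh(sqrt(8) x).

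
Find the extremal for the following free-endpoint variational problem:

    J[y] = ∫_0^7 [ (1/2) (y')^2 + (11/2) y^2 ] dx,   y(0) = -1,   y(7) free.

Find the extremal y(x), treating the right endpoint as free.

The Lagrangian L = (1/2) (y')^2 + (11/2) y^2 gives
    ∂L/∂y = 11 y,   ∂L/∂y' = y'.
Euler-Lagrange: y'' − 11 y = 0.
With k = sqrt(11), the general solution is
    y(x) = A cosh(sqrt(11) x) + B sinh(sqrt(11) x).
Fixed left endpoint y(0) = -1 ⇒ A = -1.
The right endpoint x = 7 is free, so the natural (transversality) condition is ∂L/∂y' |_{x=7} = 0, i.e. y'(7) = 0.
Compute y'(x) = A k sinh(k x) + B k cosh(k x), so
    y'(7) = A k sinh(k·7) + B k cosh(k·7) = 0
    ⇒ B = −A tanh(k·7) = tanh(sqrt(11)·7).
Therefore the extremal is
    y(x) = −cosh(sqrt(11) x) + tanh(sqrt(11)·7) sinh(sqrt(11) x).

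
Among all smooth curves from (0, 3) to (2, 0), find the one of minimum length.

Arc-length functional: J[y] = ∫ sqrt(1 + (y')^2) dx.
Lagrangian L = sqrt(1 + (y')^2) has no explicit y dependence, so ∂L/∂y = 0 and the Euler-Lagrange equation gives
    d/dx( y' / sqrt(1 + (y')^2) ) = 0  ⇒  y' / sqrt(1 + (y')^2) = const.
Hence y' is constant, so y(x) is affine.
Fitting the endpoints (0, 3) and (2, 0):
    slope m = (0 − 3) / (2 − 0) = -3/2,
    intercept c = 3 − m·0 = 3.
Extremal: y(x) = (-3/2) x + 3.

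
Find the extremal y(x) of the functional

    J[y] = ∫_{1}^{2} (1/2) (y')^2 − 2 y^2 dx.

The Lagrangian is L = (1/2) (y')^2 − 2 y^2.
Compute ∂L/∂y = -4y, ∂L/∂y' = y'.
The Euler-Lagrange equation d/dx(∂L/∂y') − ∂L/∂y = 0 reduces to
    y'' + 4 y = 0.
Its general solution is
    y(x) = A sin(2x) + B cos(2x),
with A, B fixed by the endpoint conditions.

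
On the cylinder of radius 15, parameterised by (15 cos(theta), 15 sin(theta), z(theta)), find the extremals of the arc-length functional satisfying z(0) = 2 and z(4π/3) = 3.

Parameterise the cylinder of radius R = 15 as
    r(θ) = (15 cos θ, 15 sin θ, z(θ)).
The arc-length element is
    ds = sqrt(225 + (dz/dθ)^2) dθ,
so the Lagrangian is L = sqrt(225 + z'^2).
L depends on z' only, not on z or θ, so ∂L/∂z = 0 and
    ∂L/∂z' = z' / sqrt(225 + z'^2).
The Euler-Lagrange equation gives
    d/dθ( z' / sqrt(225 + z'^2) ) = 0,
so z' is constant. Integrating once:
    z(θ) = a θ + b,
a helix on the cylinder (a straight line when the cylinder is unrolled). The constants a, b are determined by the endpoint conditions.
With endpoint conditions z(0) = 2 and z(4π/3) = 3: from z(0) = b we get b = 2, and a·4π/3 + 2 = 3 gives a = 3/(4π), so
    z(θ) = (3/(4π)) θ + 2.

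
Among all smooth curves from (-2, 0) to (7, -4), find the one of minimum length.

Arc-length functional: J[y] = ∫ sqrt(1 + (y')^2) dx.
Lagrangian L = sqrt(1 + (y')^2) has no explicit y dependence, so ∂L/∂y = 0 and the Euler-Lagrange equation gives
    d/dx( y' / sqrt(1 + (y')^2) ) = 0  ⇒  y' / sqrt(1 + (y')^2) = const.
Hence y' is constant, so y(x) is affine.
Fitting the endpoints (-2, 0) and (7, -4):
    slope m = ((-4) − 0) / (7 − (-2)) = -4/9,
    intercept c = 0 − m·(-2) = -8/9.
Extremal: y(x) = (-4/9) x - 8/9.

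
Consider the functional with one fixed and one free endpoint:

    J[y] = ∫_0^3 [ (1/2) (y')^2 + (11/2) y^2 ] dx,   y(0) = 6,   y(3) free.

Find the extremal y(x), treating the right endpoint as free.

The Lagrangian L = (1/2) (y')^2 + (11/2) y^2 gives
    ∂L/∂y = 11 y,   ∂L/∂y' = y'.
Euler-Lagrange: y'' − 11 y = 0.
With k = sqrt(11), the general solution is
    y(x) = A cosh(sqrt(11) x) + B sinh(sqrt(11) x).
Fixed left endpoint y(0) = 6 ⇒ A = 6.
The right endpoint x = 3 is free, so the natural (transversality) condition is ∂L/∂y' |_{x=3} = 0, i.e. y'(3) = 0.
Compute y'(x) = A k sinh(k x) + B k cosh(k x), so
    y'(3) = A k sinh(k·3) + B k cosh(k·3) = 0
    ⇒ B = −A tanh(k·3) = − 6 tanh(sqrt(11)·3).
Therefore the extremal is
    y(x) = 6 cosh(sqrt(11) x) − 6 tanh(sqrt(11)·3) sinh(sqrt(11) x).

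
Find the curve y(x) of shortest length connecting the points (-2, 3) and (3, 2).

Arc-length functional: J[y] = ∫ sqrt(1 + (y')^2) dx.
Lagrangian L = sqrt(1 + (y')^2) has no explicit y dependence, so ∂L/∂y = 0 and the Euler-Lagrange equation gives
    d/dx( y' / sqrt(1 + (y')^2) ) = 0  ⇒  y' / sqrt(1 + (y')^2) = const.
Hence y' is constant, so y(x) is affine.
Fitting the endpoints (-2, 3) and (3, 2):
    slope m = (2 − 3) / (3 − (-2)) = -1/5,
    intercept c = 3 − m·(-2) = 13/5.
Extremal: y(x) = (-1/5) x + 13/5.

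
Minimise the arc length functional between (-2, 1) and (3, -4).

Arc-length functional: J[y] = ∫ sqrt(1 + (y')^2) dx.
Lagrangian L = sqrt(1 + (y')^2) has no explicit y dependence, so ∂L/∂y = 0 and the Euler-Lagrange equation gives
    d/dx( y' / sqrt(1 + (y')^2) ) = 0  ⇒  y' / sqrt(1 + (y')^2) = const.
Hence y' is constant, so y(x) is affine.
Fitting the endpoints (-2, 1) and (3, -4):
    slope m = ((-4) − 1) / (3 − (-2)) = -1,
    intercept c = 1 − m·(-2) = -1.
Extremal: y(x) = -x - 1.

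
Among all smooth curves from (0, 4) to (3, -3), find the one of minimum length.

Arc-length functional: J[y] = ∫ sqrt(1 + (y')^2) dx.
Lagrangian L = sqrt(1 + (y')^2) has no explicit y dependence, so ∂L/∂y = 0 and the Euler-Lagrange equation gives
    d/dx( y' / sqrt(1 + (y')^2) ) = 0  ⇒  y' / sqrt(1 + (y')^2) = const.
Hence y' is constant, so y(x) is affine.
Fitting the endpoints (0, 4) and (3, -3):
    slope m = ((-3) − 4) / (3 − 0) = -7/3,
    intercept c = 4 − m·0 = 4.
Extremal: y(x) = (-7/3) x + 4.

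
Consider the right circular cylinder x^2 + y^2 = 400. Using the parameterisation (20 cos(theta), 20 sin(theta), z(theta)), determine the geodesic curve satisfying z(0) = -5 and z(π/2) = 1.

Parameterise the cylinder of radius R = 20 as
    r(θ) = (20 cos θ, 20 sin θ, z(θ)).
The arc-length element is
    ds = sqrt(400 + (dz/dθ)^2) dθ,
so the Lagrangian is L = sqrt(400 + z'^2).
L depends on z' only, not on z or θ, so ∂L/∂z = 0 and
    ∂L/∂z' = z' / sqrt(400 + z'^2).
The Euler-Lagrange equation gives
    d/dθ( z' / sqrt(400 + z'^2) ) = 0,
so z' is constant. Integrating once:
    z(θ) = a θ + b,
a helix on the cylinder (a straight line when the cylinder is unrolled). The constants a, b are determined by the endpoint conditions.
With endpoint conditions z(0) = -5 and z(π/2) = 1: from z(0) = b we get b = -5, and a·π/2 + -5 = 1 gives a = 12/π, so
    z(θ) = (12/π) θ − 5.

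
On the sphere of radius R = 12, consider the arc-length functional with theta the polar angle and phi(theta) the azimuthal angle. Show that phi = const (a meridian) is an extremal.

On the sphere of radius R = 12 with spherical coordinates (θ, φ), the induced metric is
    ds^2 = 144(dθ^2 + sin^2(θ) dφ^2).
Using θ as the parameter, the arc-length functional becomes
    J[φ] = ∫ 12 sqrt(1 + sin^2(θ) (dφ/dθ)^2) dθ.
So L = 12 sqrt(1 + sin^2(θ) φ'^2). Compute
    ∂L/∂φ = 0  (L has no explicit φ dependence),
    ∂L/∂φ' = 12 sin^2(θ) φ' / sqrt(1 + sin^2(θ) φ'^2).
For the candidate φ(θ) = c (constant), φ' = 0, so ∂L/∂φ' evaluated along the candidate vanishes, and ∂L/∂φ is identically zero. Hence
    d/dθ(∂L/∂φ') − ∂L/∂φ = 0
is satisfied. Therefore meridians φ = const are extremals of arc length — they are geodesics on the sphere.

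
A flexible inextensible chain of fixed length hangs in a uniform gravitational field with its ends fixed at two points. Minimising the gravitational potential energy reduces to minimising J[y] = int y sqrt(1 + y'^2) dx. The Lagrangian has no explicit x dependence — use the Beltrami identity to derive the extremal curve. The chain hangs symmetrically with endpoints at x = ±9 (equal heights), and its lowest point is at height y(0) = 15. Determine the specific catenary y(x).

The Lagrangian L(y, y') = y sqrt(1 + y'^2) has no explicit x dependence, so the Beltrami identity applies:
    L − y' ∂L/∂y' = C.
Compute ∂L/∂y' = y · y' / sqrt(1 + y'^2). Then
    L − y' ∂L/∂y'
    = y sqrt(1 + y'^2) − y · y'^2 / sqrt(1 + y'^2)
    = y (1 + y'^2 − y'^2) / sqrt(1 + y'^2)
    = y / sqrt(1 + y'^2) = C.
Squaring gives y^2 = C^2 (1 + y'^2), i.e.
    y'^2 = y^2 / C^2 − 1.
Separating variables,
    dy / sqrt(y^2 − C^2) = dx / C,
and integrating gives arccosh(y / C) = (x − a)/C, so
    y(x) = C cosh((x − a)/C),
the catenary. The constants C and a are fixed by the two endpoint conditions (and, for the hanging-chain problem, the length constraint selects C).
Now fit the given data. The endpoints x = ±9 are symmetric at equal height, so the catenary is even about its minimum: a = 0 and y(x) = C cosh(x/C). The lowest point is y(0) = C cosh(0) = C, and we are told y(0) = 15, so C = 15. Therefore
    y(x) = 15 cosh(x/15),
and at the endpoints
    y(±9) = 15 cosh(9/15).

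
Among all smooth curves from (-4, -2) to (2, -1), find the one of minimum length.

Arc-length functional: J[y] = ∫ sqrt(1 + (y')^2) dx.
Lagrangian L = sqrt(1 + (y')^2) has no explicit y dependence, so ∂L/∂y = 0 and the Euler-Lagrange equation gives
    d/dx( y' / sqrt(1 + (y')^2) ) = 0  ⇒  y' / sqrt(1 + (y')^2) = const.
Hence y' is constant, so y(x) is affine.
Fitting the endpoints (-4, -2) and (2, -1):
    slope m = ((-1) − (-2)) / (2 − (-4)) = 1/6,
    intercept c = (-2) − m·(-4) = -4/3.
Extremal: y(x) = (1/6) x - 4/3.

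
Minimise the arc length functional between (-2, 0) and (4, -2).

Arc-length functional: J[y] = ∫ sqrt(1 + (y')^2) dx.
Lagrangian L = sqrt(1 + (y')^2) has no explicit y dependence, so ∂L/∂y = 0 and the Euler-Lagrange equation gives
    d/dx( y' / sqrt(1 + (y')^2) ) = 0  ⇒  y' / sqrt(1 + (y')^2) = const.
Hence y' is constant, so y(x) is affine.
Fitting the endpoints (-2, 0) and (4, -2):
    slope m = ((-2) − 0) / (4 − (-2)) = -1/3,
    intercept c = 0 − m·(-2) = -2/3.
Extremal: y(x) = (-1/3) x - 2/3.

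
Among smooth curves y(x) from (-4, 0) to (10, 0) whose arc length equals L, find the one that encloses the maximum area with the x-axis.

Set up the augmented Lagrangian using a multiplier λ for the length constraint:
    F(y, y') = y − λ sqrt(1 + y'^2).
F has no explicit x dependence, so the Beltrami identity yields a first integral
    F − y' ∂F/∂y' = C.
Compute ∂F/∂y' = −λ y' / sqrt(1 + y'^2). Then
    y − λ sqrt(1 + y'^2) + λ y'^2 / sqrt(1 + y'^2) = C
    ⇒  y − λ / sqrt(1 + y'^2) = C.
Solving for y' and integrating gives
    (x − a)^2 + (y − b)^2 = λ^2,
a circular arc of radius λ. The constants a, b are determined by the endpoint conditions y(-4) = y(10) = 0, and λ is fixed implicitly by the length constraint
    ∫_{-4}^{10} sqrt(1 + y'^2) dx = L.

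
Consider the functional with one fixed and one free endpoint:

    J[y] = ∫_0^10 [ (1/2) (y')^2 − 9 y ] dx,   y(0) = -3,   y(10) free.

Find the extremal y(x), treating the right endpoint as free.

The Lagrangian L = (1/2) (y')^2 − 9 y gives
    ∂L/∂y = −9,   ∂L/∂y' = y'.
Euler-Lagrange: d/dx(y') − (−9) = 0, i.e. y'' + 9 = 0, so
    y(x) = −(9/2) x^2 + C1 x + C2.
Fixed left endpoint y(0) = -3 ⇒ C2 = -3.
The right endpoint x = 10 is free, so the natural (transversality) condition is ∂L/∂y' |_{x=10} = 0, i.e. y'(10) = 0.
Compute y'(x) = −9 x + C1, so y'(10) = −90 + C1 = 0 ⇒ C1 = 90.
Therefore the extremal is
    y(x) = −(9/2) x^2 + 90 x − 3.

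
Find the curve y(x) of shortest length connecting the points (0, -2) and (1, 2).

Arc-length functional: J[y] = ∫ sqrt(1 + (y')^2) dx.
Lagrangian L = sqrt(1 + (y')^2) has no explicit y dependence, so ∂L/∂y = 0 and the Euler-Lagrange equation gives
    d/dx( y' / sqrt(1 + (y')^2) ) = 0  ⇒  y' / sqrt(1 + (y')^2) = const.
Hence y' is constant, so y(x) is affine.
Fitting the endpoints (0, -2) and (1, 2):
    slope m = (2 − (-2)) / (1 − 0) = 4,
    intercept c = (-2) − m·0 = -2.
Extremal: y(x) = 4 x - 2.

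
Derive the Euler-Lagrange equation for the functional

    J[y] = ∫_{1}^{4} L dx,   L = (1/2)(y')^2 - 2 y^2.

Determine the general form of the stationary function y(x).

The Lagrangian is L = (1/2)(y')^2 - 2 y^2.
∂L/∂y = -4y.
∂L/∂y' = y'.
The Euler-Lagrange equation d/dx(∂L/∂y') − ∂L/∂y = 0 becomes:
    y'' + 4 y = 0
General solution: y(x) = A sin(2x) + B cos(2x), where A and B are arbitrary constants fixed by the endpoint conditions.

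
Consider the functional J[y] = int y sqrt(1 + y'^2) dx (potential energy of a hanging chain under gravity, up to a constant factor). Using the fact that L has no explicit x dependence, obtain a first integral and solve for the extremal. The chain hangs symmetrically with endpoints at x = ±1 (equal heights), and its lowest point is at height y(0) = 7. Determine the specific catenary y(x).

The Lagrangian L(y, y') = y sqrt(1 + y'^2) has no explicit x dependence, so the Beltrami identity applies:
    L − y' ∂L/∂y' = C.
Compute ∂L/∂y' = y · y' / sqrt(1 + y'^2). Then
    L − y' ∂L/∂y'
    = y sqrt(1 + y'^2) − y · y'^2 / sqrt(1 + y'^2)
    = y (1 + y'^2 − y'^2) / sqrt(1 + y'^2)
    = y / sqrt(1 + y'^2) = C.
Squaring gives y^2 = C^2 (1 + y'^2), i.e.
    y'^2 = y^2 / C^2 − 1.
Separating variables,
    dy / sqrt(y^2 − C^2) = dx / C,
and integrating gives arccosh(y / C) = (x − a)/C, so
    y(x) = C cosh((x − a)/C),
the catenary. The constants C and a are fixed by the two endpoint conditions (and, for the hanging-chain problem, the length constraint selects C).
Now fit the given data. The endpoints x = ±1 are symmetric at equal height, so the catenary is even about its minimum: a = 0 and y(x) = C cosh(x/C). The lowest point is y(0) = C cosh(0) = C, and we are told y(0) = 7, so C = 7. Therefore
    y(x) = 7 cosh(x/7),
and at the endpoints
    y(±1) = 7 cosh(1/7).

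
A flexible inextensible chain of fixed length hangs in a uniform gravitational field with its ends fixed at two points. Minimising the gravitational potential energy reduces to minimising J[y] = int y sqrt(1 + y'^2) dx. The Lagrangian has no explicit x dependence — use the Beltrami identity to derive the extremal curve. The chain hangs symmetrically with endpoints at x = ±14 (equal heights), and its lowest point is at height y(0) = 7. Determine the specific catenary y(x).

The Lagrangian L(y, y') = y sqrt(1 + y'^2) has no explicit x dependence, so the Beltrami identity applies:
    L − y' ∂L/∂y' = C.
Compute ∂L/∂y' = y · y' / sqrt(1 + y'^2). Then
    L − y' ∂L/∂y'
    = y sqrt(1 + y'^2) − y · y'^2 / sqrt(1 + y'^2)
    = y (1 + y'^2 − y'^2) / sqrt(1 + y'^2)
    = y / sqrt(1 + y'^2) = C.
Squaring gives y^2 = C^2 (1 + y'^2), i.e.
    y'^2 = y^2 / C^2 − 1.
Separating variables,
    dy / sqrt(y^2 − C^2) = dx / C,
and integrating gives arccosh(y / C) = (x − a)/C, so
    y(x) = C cosh((x − a)/C),
the catenary. The constants C and a are fixed by the two endpoint conditions (and, for the hanging-chain problem, the length constraint selects C).
Now fit the given data. The endpoints x = ±14 are symmetric at equal height, so the catenary is even about its minimum: a = 0 and y(x) = C cosh(x/C). The lowest point is y(0) = C cosh(0) = C, and we are told y(0) = 7, so C = 7. Therefore
    y(x) = 7 cosh(x/7),
and at the endpoints
    y(±14) = 7 cosh(14/7).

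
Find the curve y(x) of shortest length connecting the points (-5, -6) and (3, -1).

Arc-length functional: J[y] = ∫ sqrt(1 + (y')^2) dx.
Lagrangian L = sqrt(1 + (y')^2) has no explicit y dependence, so ∂L/∂y = 0 and the Euler-Lagrange equation gives
    d/dx( y' / sqrt(1 + (y')^2) ) = 0  ⇒  y' / sqrt(1 + (y')^2) = const.
Hence y' is constant, so y(x) is affine.
Fitting the endpoints (-5, -6) and (3, -1):
    slope m = ((-1) − (-6)) / (3 − (-5)) = 5/8,
    intercept c = (-6) − m·(-5) = -23/8.
Extremal: y(x) = (5/8) x - 23/8.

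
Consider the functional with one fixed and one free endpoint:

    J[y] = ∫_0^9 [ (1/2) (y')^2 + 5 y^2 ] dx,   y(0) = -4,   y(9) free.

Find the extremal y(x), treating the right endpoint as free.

The Lagrangian L = (1/2) (y')^2 + 5 y^2 gives
    ∂L/∂y = 10 y,   ∂L/∂y' = y'.
Euler-Lagrange: y'' − 10 y = 0.
With k = sqrt(10), the general solution is
    y(x) = A cosh(sqrt(10) x) + B sinh(sqrt(10) x).
Fixed left endpoint y(0) = -4 ⇒ A = -4.
The right endpoint x = 9 is free, so the natural (transversality) condition is ∂L/∂y' |_{x=9} = 0, i.e. y'(9) = 0.
Compute y'(x) = A k sinh(k x) + B k cosh(k x), so
    y'(9) = A k sinh(k·9) + B k cosh(k·9) = 0
    ⇒ B = −A tanh(k·9) = 4 tanh(sqrt(10)·9).
Therefore the extremal is
    y(x) = −4 cosh(sqrt(10) x) + 4 tanh(sqrt(10)·9) sinh(sqrt(10) x).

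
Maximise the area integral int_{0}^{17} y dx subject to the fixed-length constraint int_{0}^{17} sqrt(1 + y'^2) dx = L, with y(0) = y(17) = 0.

Set up the augmented Lagrangian using a multiplier λ for the length constraint:
    F(y, y') = y − λ sqrt(1 + y'^2).
F has no explicit x dependence, so the Beltrami identity yields a first integral
    F − y' ∂F/∂y' = C.
Compute ∂F/∂y' = −λ y' / sqrt(1 + y'^2). Then
    y − λ sqrt(1 + y'^2) + λ y'^2 / sqrt(1 + y'^2) = C
    ⇒  y − λ / sqrt(1 + y'^2) = C.
Solving for y' and integrating gives
    (x − a)^2 + (y − b)^2 = λ^2,
a circular arc of radius λ. The constants a, b are determined by the endpoint conditions y(0) = y(17) = 0, and λ is fixed implicitly by the length constraint
    ∫_{0}^{17} sqrt(1 + y'^2) dx = L.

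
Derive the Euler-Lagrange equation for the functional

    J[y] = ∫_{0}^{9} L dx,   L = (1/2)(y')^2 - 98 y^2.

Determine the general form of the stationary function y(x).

The Lagrangian is L = (1/2)(y')^2 - 98 y^2.
∂L/∂y = -196y.
∂L/∂y' = y'.
The Euler-Lagrange equation d/dx(∂L/∂y') − ∂L/∂y = 0 becomes:
    y'' + 196 y = 0
General solution: y(x) = A sin(14x) + B cos(14x), where A and B are arbitrary constants fixed by the endpoint conditions.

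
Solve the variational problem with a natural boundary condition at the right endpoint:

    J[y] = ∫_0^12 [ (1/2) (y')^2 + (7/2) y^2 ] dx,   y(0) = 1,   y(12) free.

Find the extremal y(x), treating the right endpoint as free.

The Lagrangian L = (1/2) (y')^2 + (7/2) y^2 gives
    ∂L/∂y = 7 y,   ∂L/∂y' = y'.
Euler-Lagrange: y'' − 7 y = 0.
With k = sqrt(7), the general solution is
    y(x) = A cosh(sqrt(7) x) + B sinh(sqrt(7) x).
Fixed left endpoint y(0) = 1 ⇒ A = 1.
The right endpoint x = 12 is free, so the natural (transversality) condition is ∂L/∂y' |_{x=12} = 0, i.e. y'(12) = 0.
Compute y'(x) = A k sinh(k x) + B k cosh(k x), so
    y'(12) = A k sinh(k·12) + B k cosh(k·12) = 0
    ⇒ B = −A tanh(k·12) = − tanh(sqrt(7)·12).
Therefore the extremal is
    y(x) = cosh(sqrt(7) x) − tanh(sqrt(7)·12) sinh(sqrt(7) x).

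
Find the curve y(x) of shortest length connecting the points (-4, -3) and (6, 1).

Arc-length functional: J[y] = ∫ sqrt(1 + (y')^2) dx.
Lagrangian L = sqrt(1 + (y')^2) has no explicit y dependence, so ∂L/∂y = 0 and the Euler-Lagrange equation gives
    d/dx( y' / sqrt(1 + (y')^2) ) = 0  ⇒  y' / sqrt(1 + (y')^2) = const.
Hence y' is constant, so y(x) is affine.
Fitting the endpoints (-4, -3) and (6, 1):
    slope m = (1 − (-3)) / (6 − (-4)) = 2/5,
    intercept c = (-3) − m·(-4) = -7/5.
Extremal: y(x) = (2/5) x - 7/5.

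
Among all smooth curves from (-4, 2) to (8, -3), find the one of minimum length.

Arc-length functional: J[y] = ∫ sqrt(1 + (y')^2) dx.
Lagrangian L = sqrt(1 + (y')^2) has no explicit y dependence, so ∂L/∂y = 0 and the Euler-Lagrange equation gives
    d/dx( y' / sqrt(1 + (y')^2) ) = 0  ⇒  y' / sqrt(1 + (y')^2) = const.
Hence y' is constant, so y(x) is affine.
Fitting the endpoints (-4, 2) and (8, -3):
    slope m = ((-3) − 2) / (8 − (-4)) = -5/12,
    intercept c = 2 − m·(-4) = 1/3.
Extremal: y(x) = (-5/12) x + 1/3.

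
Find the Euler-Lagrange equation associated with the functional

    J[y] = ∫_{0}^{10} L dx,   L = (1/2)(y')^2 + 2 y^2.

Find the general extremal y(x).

The Lagrangian is L = (1/2)(y')^2 + 2 y^2.
∂L/∂y = 4y.
∂L/∂y' = y'.
The Euler-Lagrange equation d/dx(∂L/∂y') − ∂L/∂y = 0 becomes:
    y'' - 4 y = 0
General solution: y(x) = A e^(2x) + B e^(-2x), where A and B are arbitrary constants fixed by the endpoint conditions.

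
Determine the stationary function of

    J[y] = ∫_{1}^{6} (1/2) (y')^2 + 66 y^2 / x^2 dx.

The Lagrangian is L = (1/2) (y')^2 + 66 y^2 / x^2.
Compute ∂L/∂y = 132y/x^2, ∂L/∂y' = y'.
The Euler-Lagrange equation d/dx(∂L/∂y') − ∂L/∂y = 0 reduces to
    y'' − 132/x^2 · y = 0  (x > 0).
Its general solution is
    y(x) = A x^12 + B x^(-11),
with A, B fixed by the endpoint conditions.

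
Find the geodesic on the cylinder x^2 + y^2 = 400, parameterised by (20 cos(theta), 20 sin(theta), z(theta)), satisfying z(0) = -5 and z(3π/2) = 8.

Parameterise the cylinder of radius R = 20 as
    r(θ) = (20 cos θ, 20 sin θ, z(θ)).
The arc-length element is
    ds = sqrt(400 + (dz/dθ)^2) dθ,
so the Lagrangian is L = sqrt(400 + z'^2).
L depends on z' only, not on z or θ, so ∂L/∂z = 0 and
    ∂L/∂z' = z' / sqrt(400 + z'^2).
The Euler-Lagrange equation gives
    d/dθ( z' / sqrt(400 + z'^2) ) = 0,
so z' is constant. Integrating once:
    z(θ) = a θ + b,
a helix on the cylinder (a straight line when the cylinder is unrolled). The constants a, b are determined by the endpoint conditions.
With endpoint conditions z(0) = -5 and z(3π/2) = 8: from z(0) = b we get b = -5, and a·3π/2 + -5 = 8 gives a = 26/(3π), so
    z(θ) = (26/(3π)) θ − 5.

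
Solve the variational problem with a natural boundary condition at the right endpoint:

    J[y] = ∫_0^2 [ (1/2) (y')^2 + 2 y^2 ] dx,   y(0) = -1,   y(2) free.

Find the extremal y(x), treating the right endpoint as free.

The Lagrangian L = (1/2) (y')^2 + 2 y^2 gives
    ∂L/∂y = 4 y,   ∂L/∂y' = y'.
Euler-Lagrange: y'' − 4 y = 0.
With k = 2, the general solution is
    y(x) = A cosh(2 x) + B sinh(2 x).
Fixed left endpoint y(0) = -1 ⇒ A = -1.
The right endpoint x = 2 is free, so the natural (transversality) condition is ∂L/∂y' |_{x=2} = 0, i.e. y'(2) = 0.
Compute y'(x) = A k sinh(k x) + B k cosh(k x), so
    y'(2) = A k sinh(k·2) + B k cosh(k·2) = 0
    ⇒ B = −A tanh(k·2) = tanh(2·2).
Therefore the extremal is
    y(x) = −cosh(2 x) + tanh(2·2) sinh(2 x).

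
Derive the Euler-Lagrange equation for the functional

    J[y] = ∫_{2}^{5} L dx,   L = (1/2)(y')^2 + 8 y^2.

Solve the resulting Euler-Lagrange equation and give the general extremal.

The Lagrangian is L = (1/2)(y')^2 + 8 y^2.
∂L/∂y = 16y.
∂L/∂y' = y'.
The Euler-Lagrange equation d/dx(∂L/∂y') − ∂L/∂y = 0 becomes:
    y'' - 16 y = 0
General solution: y(x) = A e^(4x) + B e^(-4x), where A and B are arbitrary constants fixed by the endpoint conditions.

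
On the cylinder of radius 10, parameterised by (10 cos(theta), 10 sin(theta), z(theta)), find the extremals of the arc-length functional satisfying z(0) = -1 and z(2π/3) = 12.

Parameterise the cylinder of radius R = 10 as
    r(θ) = (10 cos θ, 10 sin θ, z(θ)).
The arc-length element is
    ds = sqrt(100 + (dz/dθ)^2) dθ,
so the Lagrangian is L = sqrt(100 + z'^2).
L depends on z' only, not on z or θ, so ∂L/∂z = 0 and
    ∂L/∂z' = z' / sqrt(100 + z'^2).
The Euler-Lagrange equation gives
    d/dθ( z' / sqrt(100 + z'^2) ) = 0,
so z' is constant. Integrating once:
    z(θ) = a θ + b,
a helix on the cylinder (a straight line when the cylinder is unrolled). The constants a, b are determined by the endpoint conditions.
With endpoint conditions z(0) = -1 and z(2π/3) = 12: from z(0) = b we get b = -1, and a·2π/3 + -1 = 12 gives a = 39/(2π), so
    z(θ) = (39/(2π)) θ − 1.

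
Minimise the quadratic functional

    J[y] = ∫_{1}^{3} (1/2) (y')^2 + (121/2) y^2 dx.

The Lagrangian is L = (1/2) (y')^2 + (121/2) y^2.
Compute ∂L/∂y = 121y, ∂L/∂y' = y'.
The Euler-Lagrange equation d/dx(∂L/∂y') − ∂L/∂y = 0 reduces to
    y'' − 121 y = 0.
Its general solution is
    y(x) = A e^(11x) + B e^(−11x),
with A, B fixed by the endpoint conditions.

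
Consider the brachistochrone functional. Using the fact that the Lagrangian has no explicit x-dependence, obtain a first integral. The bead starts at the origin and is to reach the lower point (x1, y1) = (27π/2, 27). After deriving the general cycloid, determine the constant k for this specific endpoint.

The Lagrangian L = sqrt((1 + y'^2) / y) has no explicit x dependence, so the Beltrami identity applies:
    L − y' ∂L/∂y' = C.
Compute ∂L/∂y' = y' / sqrt(y (1 + y'^2)).
Substitute:
    sqrt((1 + y'^2)/y) − y'·y' / sqrt(y (1 + y'^2))
    = (1 + y'^2) / sqrt(y (1 + y'^2)) − y'^2 / sqrt(y (1 + y'^2))
    = 1 / sqrt(y (1 + y'^2)) = C.
Squaring and rearranging gives the first integral
    y (1 + y'^2) = 1/C^2 =: k   (constant).
Solving this first-order ODE by the substitution
    y = (k/2)(1 − cos θ)
yields the cycloid parameterisation
    x(θ) = (k/2)(θ − sin θ),   y(θ) = (k/2)(1 − cos θ).
The constant k is fixed by the endpoint condition.
Now fit the given lower endpoint (x1, y1) = (27π/2, 27). At the bottom of the first arch (θ = π), the parametric equations give
    y(π) = (k/2)(1 − cos π) = k,
    x(π) = (k/2)(π − sin π) = kπ/2.
Matching y(π) = 27 gives k = 27, consistent with x(π) = 27π/2. Therefore the specific cycloid is
    x(θ) = (27/2)(θ − sin θ),   y(θ) = (27/2)(1 − cos θ).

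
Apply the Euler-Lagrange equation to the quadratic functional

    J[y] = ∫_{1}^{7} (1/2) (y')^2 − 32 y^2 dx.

The Lagrangian is L = (1/2) (y')^2 − 32 y^2.
Compute ∂L/∂y = -64y, ∂L/∂y' = y'.
The Euler-Lagrange equation d/dx(∂L/∂y') − ∂L/∂y = 0 reduces to
    y'' + 64 y = 0.
Its general solution is
    y(x) = A sin(8x) + B cos(8x),
with A, B fixed by the endpoint conditions.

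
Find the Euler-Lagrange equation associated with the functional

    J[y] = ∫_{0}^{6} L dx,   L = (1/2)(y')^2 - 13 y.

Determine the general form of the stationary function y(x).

The Lagrangian is L = (1/2)(y')^2 - 13 y.
∂L/∂y = -13.
∂L/∂y' = y'.
The Euler-Lagrange equation d/dx(∂L/∂y') − ∂L/∂y = 0 becomes:
    y'' + 13 = 0
General solution: y(x) = -(13/2) x^2 + A x + B, where A and B are arbitrary constants fixed by the endpoint conditions.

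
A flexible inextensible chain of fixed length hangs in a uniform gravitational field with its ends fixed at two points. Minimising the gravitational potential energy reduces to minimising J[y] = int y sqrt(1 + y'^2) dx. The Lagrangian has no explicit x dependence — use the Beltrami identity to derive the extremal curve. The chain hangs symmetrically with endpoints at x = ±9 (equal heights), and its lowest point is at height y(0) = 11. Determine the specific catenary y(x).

The Lagrangian L(y, y') = y sqrt(1 + y'^2) has no explicit x dependence, so the Beltrami identity applies:
    L − y' ∂L/∂y' = C.
Compute ∂L/∂y' = y · y' / sqrt(1 + y'^2). Then
    L − y' ∂L/∂y'
    = y sqrt(1 + y'^2) − y · y'^2 / sqrt(1 + y'^2)
    = y (1 + y'^2 − y'^2) / sqrt(1 + y'^2)
    = y / sqrt(1 + y'^2) = C.
Squaring gives y^2 = C^2 (1 + y'^2), i.e.
    y'^2 = y^2 / C^2 − 1.
Separating variables,
    dy / sqrt(y^2 − C^2) = dx / C,
and integrating gives arccosh(y / C) = (x − a)/C, so
    y(x) = C cosh((x − a)/C),
the catenary. The constants C and a are fixed by the two endpoint conditions (and, for the hanging-chain problem, the length constraint selects C).
Now fit the given data. The endpoints x = ±9 are symmetric at equal height, so the catenary is even about its minimum: a = 0 and y(x) = C cosh(x/C). The lowest point is y(0) = C cosh(0) = C, and we are told y(0) = 11, so C = 11. Therefore
    y(x) = 11 cosh(x/11),
and at the endpoints
    y(±9) = 11 cosh(9/11).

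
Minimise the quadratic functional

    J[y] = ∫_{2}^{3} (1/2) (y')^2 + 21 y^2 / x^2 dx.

The Lagrangian is L = (1/2) (y')^2 + 21 y^2 / x^2.
Compute ∂L/∂y = 42y/x^2, ∂L/∂y' = y'.
The Euler-Lagrange equation d/dx(∂L/∂y') − ∂L/∂y = 0 reduces to
    y'' − 42/x^2 · y = 0  (x > 0).
Its general solution is
    y(x) = A x^7 + B x^(-6),
with A, B fixed by the endpoint conditions.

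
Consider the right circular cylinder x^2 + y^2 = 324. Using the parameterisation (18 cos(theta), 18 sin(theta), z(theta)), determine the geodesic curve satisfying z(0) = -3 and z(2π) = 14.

Parameterise the cylinder of radius R = 18 as
    r(θ) = (18 cos θ, 18 sin θ, z(θ)).
The arc-length element is
    ds = sqrt(324 + (dz/dθ)^2) dθ,
so the Lagrangian is L = sqrt(324 + z'^2).
L depends on z' only, not on z or θ, so ∂L/∂z = 0 and
    ∂L/∂z' = z' / sqrt(324 + z'^2).
The Euler-Lagrange equation gives
    d/dθ( z' / sqrt(324 + z'^2) ) = 0,
so z' is constant. Integrating once:
    z(θ) = a θ + b,
a helix on the cylinder (a straight line when the cylinder is unrolled). The constants a, b are determined by the endpoint conditions.
With endpoint conditions z(0) = -3 and z(2π) = 14: from z(0) = b we get b = -3, and a·2π + -3 = 14 gives a = 17/(2π), so
    z(θ) = (17/(2π)) θ − 3.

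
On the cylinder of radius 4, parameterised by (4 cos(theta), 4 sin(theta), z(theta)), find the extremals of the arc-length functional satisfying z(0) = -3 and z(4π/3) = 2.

Parameterise the cylinder of radius R = 4 as
    r(θ) = (4 cos θ, 4 sin θ, z(θ)).
The arc-length element is
    ds = sqrt(16 + (dz/dθ)^2) dθ,
so the Lagrangian is L = sqrt(16 + z'^2).
L depends on z' only, not on z or θ, so ∂L/∂z = 0 and
    ∂L/∂z' = z' / sqrt(16 + z'^2).
The Euler-Lagrange equation gives
    d/dθ( z' / sqrt(16 + z'^2) ) = 0,
so z' is constant. Integrating once:
    z(θ) = a θ + b,
a helix on the cylinder (a straight line when the cylinder is unrolled). The constants a, b are determined by the endpoint conditions.
With endpoint conditions z(0) = -3 and z(4π/3) = 2: from z(0) = b we get b = -3, and a·4π/3 + -3 = 2 gives a = 15/(4π), so
    z(θ) = (15/(4π)) θ − 3.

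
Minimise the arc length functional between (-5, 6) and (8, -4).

Arc-length functional: J[y] = ∫ sqrt(1 + (y')^2) dx.
Lagrangian L = sqrt(1 + (y')^2) has no explicit y dependence, so ∂L/∂y = 0 and the Euler-Lagrange equation gives
    d/dx( y' / sqrt(1 + (y')^2) ) = 0  ⇒  y' / sqrt(1 + (y')^2) = const.
Hence y' is constant, so y(x) is affine.
Fitting the endpoints (-5, 6) and (8, -4):
    slope m = ((-4) − 6) / (8 − (-5)) = -10/13,
    intercept c = 6 − m·(-5) = 28/13.
Extremal: y(x) = (-10/13) x + 28/13.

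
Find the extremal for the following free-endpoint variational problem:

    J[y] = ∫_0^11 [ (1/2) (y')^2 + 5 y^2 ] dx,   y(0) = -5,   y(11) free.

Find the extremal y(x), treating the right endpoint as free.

The Lagrangian L = (1/2) (y')^2 + 5 y^2 gives
    ∂L/∂y = 10 y,   ∂L/∂y' = y'.
Euler-Lagrange: y'' − 10 y = 0.
With k = sqrt(10), the general solution is
    y(x) = A cosh(sqrt(10) x) + B sinh(sqrt(10) x).
Fixed left endpoint y(0) = -5 ⇒ A = -5.
The right endpoint x = 11 is free, so the natural (transversality) condition is ∂L/∂y' |_{x=11} = 0, i.e. y'(11) = 0.
Compute y'(x) = A k sinh(k x) + B k cosh(k x), so
    y'(11) = A k sinh(k·11) + B k cosh(k·11) = 0
    ⇒ B = −A tanh(k·11) = 5 tanh(sqrt(10)·11).
Therefore the extremal is
    y(x) = −5 cosh(sqrt(10) x) + 5 tanh(sqrt(10)·11) sinh(sqrt(10) x).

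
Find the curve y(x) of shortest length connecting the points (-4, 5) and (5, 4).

Arc-length functional: J[y] = ∫ sqrt(1 + (y')^2) dx.
Lagrangian L = sqrt(1 + (y')^2) has no explicit y dependence, so ∂L/∂y = 0 and the Euler-Lagrange equation gives
    d/dx( y' / sqrt(1 + (y')^2) ) = 0  ⇒  y' / sqrt(1 + (y')^2) = const.
Hence y' is constant, so y(x) is affine.
Fitting the endpoints (-4, 5) and (5, 4):
    slope m = (4 − 5) / (5 − (-4)) = -1/9,
    intercept c = 5 − m·(-4) = 41/9.
Extremal: y(x) = (-1/9) x + 41/9.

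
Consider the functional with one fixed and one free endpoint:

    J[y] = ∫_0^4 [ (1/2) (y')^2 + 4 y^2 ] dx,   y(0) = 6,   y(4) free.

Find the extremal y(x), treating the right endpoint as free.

The Lagrangian L = (1/2) (y')^2 + 4 y^2 gives
    ∂L/∂y = 8 y,   ∂L/∂y' = y'.
Euler-Lagrange: y'' − 8 y = 0.
With k = sqrt(8), the general solution is
    y(x) = A cosh(sqrt(8) x) + B sinh(sqrt(8) x).
Fixed left endpoint y(0) = 6 ⇒ A = 6.
The right endpoint x = 4 is free, so the natural (transversality) condition is ∂L/∂y' |_{x=4} = 0, i.e. y'(4) = 0.
Compute y'(x) = A k sinh(k x) + B k cosh(k x), so
    y'(4) = A k sinh(k·4) + B k cosh(k·4) = 0
    ⇒ B = −A tanh(k·4) = − 6 tanh(sqrt(8)·4).
Therefore the extremal is
    y(x) = 6 cosh(sqrt(8) x) − 6 tanh(sqrt(8)·4) sinh(sqrt(8) x).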